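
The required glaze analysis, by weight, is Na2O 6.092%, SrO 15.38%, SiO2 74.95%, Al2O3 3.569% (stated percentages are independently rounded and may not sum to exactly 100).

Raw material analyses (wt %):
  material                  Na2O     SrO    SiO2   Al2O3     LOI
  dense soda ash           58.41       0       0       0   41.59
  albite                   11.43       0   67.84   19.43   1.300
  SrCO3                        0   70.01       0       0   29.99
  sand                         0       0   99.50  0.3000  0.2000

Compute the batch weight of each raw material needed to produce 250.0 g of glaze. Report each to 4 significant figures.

Values along the way appear, with 4-significant-digit rounding, when written out — the working math holds full precision through every step. Exactly one rounding goes into every reported number. Derived quantities are carried using the weight values at 250.0 g of glass in exact precision (LOI, four oxide percentages, the yield, glass mass, totals), as written in question or answer.
Oxide-by-oxide targets in 250.0 g glaze:
  Na2O: 6.092% × 250.0 = 15.23 g
  SrO: 15.38% × 250.0 = 38.45 g
  SiO2: 74.95% × 250.0 = 187.4 g
  Al2O3: 3.569% × 250.0 = 8.922 g
Balance tally, oxide-wise, per the reported batch figures, relative to the basis at hand (delivered sums recover each target net of answer rounding effects):
  Na2O: 17.57·0.5841 + 43.47·0.1143 = 15.23 g (target 15.23 g)
  SrO: 54.92·0.7001 = 38.45 g (target 38.45 g)
  SiO2: 43.47·0.6784 + 158.7·0.9950 = 187.4 g (target 187.4 g)
  Al2O3: 43.47·0.1943 + 158.7·0.003000 = 8.922 g (target 8.922 g)
Glass mass check: batch Σ − ignition loss = 250.0 g (summing oxide targets gives 250.0 g; with the basis standing at 250.0 g — gaps are rounding artifacts).
Summing the batch: Σ batch = 274.7 g; ignition loss, Σ(batch × LOI) = 24.66 g; yield: glass divided by total = 91.02%.

Batch per 250.0 g glaze:
  dense soda ash: 17.57 g
  albite: 43.47 g
  SrCO3: 54.92 g
  sand: 158.7 g
Total batch = 274.7 g; LOI loss = 24.66 g; yield = 91.02%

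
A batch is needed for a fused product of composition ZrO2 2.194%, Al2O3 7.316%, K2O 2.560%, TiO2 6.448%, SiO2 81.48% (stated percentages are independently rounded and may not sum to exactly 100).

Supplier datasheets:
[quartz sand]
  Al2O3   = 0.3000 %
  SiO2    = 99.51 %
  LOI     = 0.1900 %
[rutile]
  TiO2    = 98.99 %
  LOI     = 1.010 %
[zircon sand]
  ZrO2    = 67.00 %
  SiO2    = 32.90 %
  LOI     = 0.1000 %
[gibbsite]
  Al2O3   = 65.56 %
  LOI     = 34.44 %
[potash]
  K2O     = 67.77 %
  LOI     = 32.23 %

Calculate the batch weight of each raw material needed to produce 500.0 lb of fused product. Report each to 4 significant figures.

Intermediates are shown (rounded to 4 significant digits) as written — all internal work holds full float precision end to end. Each reported number is rounded once only. Derived quantities are re-derived in full float precision (net glass mass, totals, yield, ignition loss, the five compositions) using the weight values per 500.0 lb of glass, as set out in either problem or answer.
Oxide mass targets, per 500.0 lb fused product:
  ZrO2: 2.194% × 500.0 = 10.97 lb
  Al2O3: 7.316% × 500.0 = 36.58 lb
  K2O: 2.560% × 500.0 = 12.80 lb
  TiO2: 6.448% × 500.0 = 32.24 lb
  SiO2: 81.48% × 500.0 = 407.4 lb
Balance tally, oxide-wise, on the weights just shown, at the basis given (sums match the target masses given rounding of the digits):
  ZrO2: 16.37·0.6700 = 10.97 lb (target 10.97 lb)
  Al2O3: 404.0·0.003000 + 53.95·0.6556 = 36.58 lb (target 36.58 lb)
  K2O: 18.89·0.6777 = 12.80 lb (target 12.80 lb)
  TiO2: 32.57·0.9899 = 32.24 lb (target 32.24 lb)
  SiO2: 404.0·0.9951 + 16.37·0.3290 = 407.4 lb (target 407.4 lb)
Glass-mass bookkeeping: net batch after ignition = 500.0 lb (the targets, summed, come to 500.0 lb; with the basis standing at 500.0 lb — differing by rounding only).
Whole-batch sum: Σ batch = 525.8 lb; Σ batch·LOI gives LOI loss = 25.78 lb; yield = glass ÷ total batch = 95.10%.

Batch per 500.0 lb fused product:
  quartz sand: 404.0 lb
  rutile: 32.57 lb
  zircon sand: 16.37 lb
  gibbsite: 53.95 lb
  potash: 18.89 lb
Total batch = 525.8 lb; LOI loss = 25.78 lb; yield = 95.10%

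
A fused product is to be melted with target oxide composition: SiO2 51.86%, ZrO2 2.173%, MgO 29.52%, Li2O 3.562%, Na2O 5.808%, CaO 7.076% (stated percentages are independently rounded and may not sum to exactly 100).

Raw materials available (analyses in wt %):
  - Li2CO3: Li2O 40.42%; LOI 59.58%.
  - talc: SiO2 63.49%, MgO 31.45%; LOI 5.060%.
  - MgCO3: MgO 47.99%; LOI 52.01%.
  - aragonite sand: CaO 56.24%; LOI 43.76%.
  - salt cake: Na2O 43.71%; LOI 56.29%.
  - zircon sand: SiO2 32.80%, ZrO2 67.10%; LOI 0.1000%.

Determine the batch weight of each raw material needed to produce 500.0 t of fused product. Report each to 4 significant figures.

Batch per 500.0 t fused product:
  Li2CO3: 44.06 t
  talc: 400.0 t
  MgCO3: 45.40 t
  aragonite sand: 62.91 t
  salt cake: 66.44 t
  zircon sand: 16.19 t
Total batch = 635.0 t; LOI loss = 135.0 t; yield = 78.73%

Each numeric step carries full float precision all the way through — intermediates are printed, rounded to four significant digits, in the printout; each reported result is rounded a single time; the derived quantities (the totals, six oxide percentages, net glass mass, LOI, the yield) are re-derived from the batch weights at 500.0 t of glass at exact precision, as they appear in question or answer.
Per-oxide target masses for 500.0 t fused product:
  SiO2: 51.86% × 500.0 = 259.3 t
  ZrO2: 2.173% × 500.0 = 10.86 t
  MgO: 29.52% × 500.0 = 147.6 t
  Li2O: 3.562% × 500.0 = 17.81 t
  Na2O: 5.808% × 500.0 = 29.04 t
  CaO: 7.076% × 500.0 = 35.38 t
Per-oxide balance check from the weights as reported, for the quoted basis mass (sums match the target masses exact up to rounding of places):
  SiO2: 400.0·0.6349 + 16.19·0.3280 = 259.3 t (target 259.3 t)
  ZrO2: 16.19·0.6710 = 10.86 t (target 10.86 t)
  MgO: 400.0·0.3145 + 45.40·0.4799 = 147.6 t (target 147.6 t)
  Li2O: 44.06·0.4042 = 17.81 t (target 17.81 t)
  Na2O: 66.44·0.4371 = 29.04 t (target 29.04 t)
  CaO: 62.91·0.5624 = 35.38 t (target 35.38 t)
Auditing the glass mass value: whole batch net of LOI = 500.0 t (oxide target masses add up to 500.0 t; the stated basis being 500.0 t — rounding explains the deltas).
Adding the batch up: Σ batch = 635.0 t; ignition loss, Σ(batch × LOI) = 135.0 t; the yield ratio, glass ÷ batch: 78.73%.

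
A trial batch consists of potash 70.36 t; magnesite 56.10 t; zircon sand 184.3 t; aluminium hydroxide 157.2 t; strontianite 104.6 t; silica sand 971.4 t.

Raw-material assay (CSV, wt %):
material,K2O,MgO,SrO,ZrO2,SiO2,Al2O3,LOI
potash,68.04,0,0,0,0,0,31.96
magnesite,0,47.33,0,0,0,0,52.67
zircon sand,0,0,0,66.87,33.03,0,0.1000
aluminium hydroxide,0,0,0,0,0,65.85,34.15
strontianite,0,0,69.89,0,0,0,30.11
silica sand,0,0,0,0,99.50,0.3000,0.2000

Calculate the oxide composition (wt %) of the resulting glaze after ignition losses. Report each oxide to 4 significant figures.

The working math maintains full precision at every stage. Values along the way are displayed rounded to four significant digits across the worked steps — a single rounding finalizes every reported number. Derived quantities, which include totals, the six compositions, net glass mass, yield, ignition loss, are computed at full float precision, as they appear in the question or the answer, starting from the weights on 1405 t of glass.
Per-oxide mass from batch:
  K2O: 70.36·0.6804 = 47.87 t
  MgO: 56.10·0.4733 = 26.55 t
  SrO: 104.6·0.6989 = 73.10 t
  ZrO2: 184.3·0.6687 = 123.2 t
  SiO2: 184.3·0.3303 + 971.4·0.9950 = 1027 t
  Al2O3: 157.2·0.6585 + 971.4·0.003000 = 106.4 t
LOI: 70.36·0.3196 + 56.10·0.5267 + 184.3·0.001000 + 157.2·0.3415 + 104.6·0.3011 + 971.4·0.002000 = 139.3 t
Net of LOI, the glass mass = 1544 − 139.3 = 1405 t (= Σ oxide masses)
oxide / glass × 100 gives the wt %

Glass mass = 1405 t (batch 1544 − LOI 139.3).
Composition: K2O 3.408%, MgO 1.890%, SrO 5.205%, ZrO2 8.774%, SiO2 73.15%, Al2O3 7.577%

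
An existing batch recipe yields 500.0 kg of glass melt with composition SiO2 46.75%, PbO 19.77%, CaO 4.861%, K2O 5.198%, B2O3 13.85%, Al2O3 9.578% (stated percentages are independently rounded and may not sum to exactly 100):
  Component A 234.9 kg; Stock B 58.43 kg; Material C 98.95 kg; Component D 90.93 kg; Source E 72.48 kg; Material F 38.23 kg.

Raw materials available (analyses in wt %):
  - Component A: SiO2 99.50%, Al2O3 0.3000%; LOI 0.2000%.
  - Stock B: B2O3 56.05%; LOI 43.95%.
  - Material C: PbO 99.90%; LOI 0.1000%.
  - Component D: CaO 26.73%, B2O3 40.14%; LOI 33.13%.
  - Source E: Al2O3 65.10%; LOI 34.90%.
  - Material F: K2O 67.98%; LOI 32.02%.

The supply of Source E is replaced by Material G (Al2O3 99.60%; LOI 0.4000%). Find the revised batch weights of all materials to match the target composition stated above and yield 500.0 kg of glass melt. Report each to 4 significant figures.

Intermediates are printed with 4-significant-figure rounding alongside each step; every computation maintains full float precision in all steps; each reported value includes exactly one rounding — the derived quantities (glass mass, totals, LOI, the six compositions, yield) are carried at full precision starting from the weights per 500.0 kg of glass as given in problem or answer.
Oxide-by-oxide targets in 500.0 kg glass melt:
  SiO2: 46.75% × 500.0 = 233.8 kg
  PbO: 19.77% × 500.0 = 98.85 kg
  CaO: 4.861% × 500.0 = 24.30 kg
  K2O: 5.198% × 500.0 = 25.99 kg
  B2O3: 13.85% × 500.0 = 69.25 kg
  Al2O3: 9.578% × 500.0 = 47.89 kg
Sums-versus-targets review with the batch weights as given, against the basis in use (each sum matches its target mass modulo rounding of the values):
  SiO2: 234.9·0.9950 = 233.7 kg (target 233.8 kg)
  PbO: 98.95·0.9990 = 98.85 kg (target 98.85 kg)
  CaO: 90.93·0.2673 = 24.31 kg (target 24.30 kg)
  K2O: 38.23·0.6798 = 25.99 kg (target 25.99 kg)
  B2O3: 58.43·0.5605 + 90.93·0.4014 = 69.25 kg (target 69.25 kg)
  Al2O3: 234.9·0.003000 + 47.37·0.9960 = 47.89 kg (target 47.89 kg)
Consistency of the glass mass: net batch after ignition = 500.0 kg (the Σ of target masses is 500.0 kg; stated basis 500.0 kg — rounding explains the deltas).
Adding the batch up: Σ batch = 568.8 kg; Σ batch·LOI gives LOI loss = 68.80 kg; as yield: glass ÷ batch → 87.90%.

Revised batch per 500.0 kg glass melt:
  Component A: 234.9 kg
  Stock B: 58.43 kg
  Material C: 98.95 kg
  Component D: 90.93 kg
  Material G: 47.37 kg
  Material F: 38.23 kg
Total batch = 568.8 kg; LOI loss = 68.80 kg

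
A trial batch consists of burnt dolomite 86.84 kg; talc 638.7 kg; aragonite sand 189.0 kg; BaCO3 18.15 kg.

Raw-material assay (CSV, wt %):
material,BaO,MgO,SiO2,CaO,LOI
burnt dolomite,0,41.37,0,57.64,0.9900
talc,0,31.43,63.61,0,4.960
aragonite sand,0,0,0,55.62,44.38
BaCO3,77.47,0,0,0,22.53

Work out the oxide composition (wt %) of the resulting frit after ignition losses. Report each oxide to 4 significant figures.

Values along the way are rounded off to 4 significant digits wherever printed. Each numeric step maintains full precision end to end — every reported value is rounded only once — all derived quantities, including four oxide percentages, yield, the totals, net glass mass, ignition loss, are carried using the weight values per 812.2 kg of glass at exact precision precisely as stated by the problem or answer text.
Delivered oxide masses:
  BaO: 18.15·0.7747 = 14.06 kg
  MgO: 86.84·0.4137 + 638.7·0.3143 = 236.7 kg
  SiO2: 638.7·0.6361 = 406.3 kg
  CaO: 86.84·0.5764 + 189.0·0.5562 = 155.2 kg
LOI: 86.84·0.009900 + 638.7·0.04960 + 189.0·0.4438 + 18.15·0.2253 = 120.5 kg
Glass mass = batch − LOI = 932.7 − 120.5 = 812.2 kg (equal to the oxide-mass sum)
wt % = 100 × oxide mass / glass mass

Glass mass = 812.2 kg (batch 932.7 − LOI 120.5).
Composition: BaO 1.731%, MgO 29.14%, SiO2 50.02%, CaO 19.11%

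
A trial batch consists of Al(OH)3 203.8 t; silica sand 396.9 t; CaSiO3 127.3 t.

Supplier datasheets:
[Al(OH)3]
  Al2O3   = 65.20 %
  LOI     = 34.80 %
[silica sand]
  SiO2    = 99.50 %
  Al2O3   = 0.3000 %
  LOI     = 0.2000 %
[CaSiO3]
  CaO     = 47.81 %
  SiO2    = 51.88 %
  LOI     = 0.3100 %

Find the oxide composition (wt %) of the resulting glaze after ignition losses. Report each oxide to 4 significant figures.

Mid-chain values are displayed (rounded to 4 significant digits) as written — all arithmetic holds exact precision from first step to last — each reported number carries a single rounding; derived quantities are rebuilt in exact precision (net glass mass, ignition loss, the totals, three oxide percentages, yield) using the weight values per 655.9 t of glass, exactly as printed in the problem or the answer.
Per-oxide mass from batch:
  CaO: 127.3·0.4781 = 60.86 t
  SiO2: 396.9·0.9950 + 127.3·0.5188 = 461.0 t
  Al2O3: 203.8·0.6520 + 396.9·0.003000 = 134.1 t
LOI: 203.8·0.3480 + 396.9·0.002000 + 127.3·0.003100 = 72.11 t
Glass mass = batch − LOI = 728.0 − 72.11 = 655.9 t (= the summed oxide contributions)
each oxide over glass, ×100, is wt %

Glass mass = 655.9 t (batch 728.0 − LOI 72.11).
Composition: CaO 9.279%, SiO2 70.28%, Al2O3 20.44%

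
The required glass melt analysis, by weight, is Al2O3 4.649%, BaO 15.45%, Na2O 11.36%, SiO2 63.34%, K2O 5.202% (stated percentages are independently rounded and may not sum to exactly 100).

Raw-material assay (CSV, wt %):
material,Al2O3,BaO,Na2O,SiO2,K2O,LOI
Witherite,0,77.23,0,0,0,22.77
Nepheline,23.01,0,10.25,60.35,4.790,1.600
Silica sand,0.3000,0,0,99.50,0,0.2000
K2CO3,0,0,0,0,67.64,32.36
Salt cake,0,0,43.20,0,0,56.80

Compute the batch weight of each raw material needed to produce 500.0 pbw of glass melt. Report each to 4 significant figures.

The whole derivation keeps full float precision throughout — working values are displayed, rounded to 4 significant digits, on the page. A single rounding finalizes every reported result; the derived quantities are rebuilt at exact precision (the yield, the totals, glass mass, five oxide percentages, ignition loss) using the weight values for 500.0 pbw of glass as quoted within the question or the answer.
Per-oxide target masses for 500.0 pbw glass melt:
  Al2O3: 4.649% × 500.0 = 23.24 pbw
  BaO: 15.45% × 500.0 = 77.25 pbw
  Na2O: 11.36% × 500.0 = 56.80 pbw
  SiO2: 63.34% × 500.0 = 316.7 pbw
  K2O: 5.202% × 500.0 = 26.01 pbw
Sums-versus-targets review working from each reported weight, per the basis as stated (each sum matches its target mass net of answer rounding effects):
  Al2O3: 97.64·0.2301 + 259.1·0.003000 = 23.24 pbw (target 23.24 pbw)
  BaO: 100.0·0.7723 = 77.23 pbw (target 77.25 pbw)
  Na2O: 97.64·0.1025 + 108.3·0.4320 = 56.79 pbw (target 56.80 pbw)
  SiO2: 97.64·0.6035 + 259.1·0.9950 = 316.7 pbw (target 316.7 pbw)
  K2O: 97.64·0.04790 + 31.54·0.6764 = 26.01 pbw (target 26.01 pbw)
Mass balance on the glass: whole batch net of LOI = 500.0 pbw (targets for the oxides total 500.0 pbw; the stated basis being 500.0 pbw — rounding explains the deltas).
Adding the batch up: Σ batch = 596.6 pbw; ignition loss, Σ(batch × LOI) = 96.57 pbw; yield: glass divided by total = 83.81%.

Batch per 500.0 pbw glass melt:
  Witherite: 100.0 pbw
  Nepheline: 97.64 pbw
  Silica sand: 259.1 pbw
  K2CO3: 31.54 pbw
  Salt cake: 108.3 pbw
Total batch = 596.6 pbw; LOI loss = 96.57 pbw; yield = 83.81%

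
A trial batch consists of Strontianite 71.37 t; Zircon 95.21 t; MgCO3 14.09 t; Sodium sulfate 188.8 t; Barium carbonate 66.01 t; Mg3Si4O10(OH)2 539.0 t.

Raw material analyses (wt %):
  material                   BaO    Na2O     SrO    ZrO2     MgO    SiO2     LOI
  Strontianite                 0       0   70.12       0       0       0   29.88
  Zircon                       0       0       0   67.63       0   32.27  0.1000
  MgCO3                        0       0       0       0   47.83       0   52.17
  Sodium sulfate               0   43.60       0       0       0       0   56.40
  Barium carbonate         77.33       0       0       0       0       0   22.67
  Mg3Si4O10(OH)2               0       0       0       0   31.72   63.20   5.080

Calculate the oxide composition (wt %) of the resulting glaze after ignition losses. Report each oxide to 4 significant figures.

In-progress results are shown rounded to four significant digits alongside each step — the whole derivation runs at exact precision from first step to last — exactly one rounding is applied to each reported result. All derived quantities are carried at full float precision (LOI, the six compositions, yield, net glass mass, totals) starting from the weights on 796.9 t of glass as set out in either problem or answer.
Delivered oxide masses:
  BaO: 66.01·0.7733 = 51.05 t
  Na2O: 188.8·0.4360 = 82.32 t
  SrO: 71.37·0.7012 = 50.04 t
  ZrO2: 95.21·0.6763 = 64.39 t
  MgO: 14.09·0.4783 + 539.0·0.3172 = 177.7 t
  SiO2: 95.21·0.3227 + 539.0·0.6320 = 371.4 t
LOI: 71.37·0.2988 + 95.21·0.001000 + 14.09·0.5217 + 188.8·0.5640 + 66.01·0.2267 + 539.0·0.05080 = 177.6 t
batch − LOI leaves glass = 974.5 − 177.6 = 796.9 t (matching Σ of the oxides)
percent share: oxide ÷ glass, ×100

Glass mass = 796.9 t (batch 974.5 − LOI 177.6).
Composition: BaO 6.406%, Na2O 10.33%, SrO 6.280%, ZrO2 8.080%, MgO 22.30%, SiO2 46.60%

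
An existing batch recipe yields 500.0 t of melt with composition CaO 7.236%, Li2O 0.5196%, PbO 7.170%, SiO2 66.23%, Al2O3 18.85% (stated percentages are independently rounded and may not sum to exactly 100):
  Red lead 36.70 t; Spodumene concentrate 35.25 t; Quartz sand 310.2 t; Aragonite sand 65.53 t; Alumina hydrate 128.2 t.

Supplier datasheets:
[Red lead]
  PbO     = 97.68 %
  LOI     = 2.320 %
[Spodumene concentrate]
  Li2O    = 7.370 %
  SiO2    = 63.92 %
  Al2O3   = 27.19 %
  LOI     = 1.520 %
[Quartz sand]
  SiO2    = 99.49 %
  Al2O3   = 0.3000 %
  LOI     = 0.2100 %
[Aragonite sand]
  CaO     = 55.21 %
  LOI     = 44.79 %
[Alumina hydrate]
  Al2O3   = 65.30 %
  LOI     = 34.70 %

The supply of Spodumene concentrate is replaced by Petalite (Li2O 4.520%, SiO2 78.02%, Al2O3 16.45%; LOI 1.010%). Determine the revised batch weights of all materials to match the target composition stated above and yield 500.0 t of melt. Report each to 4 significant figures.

Mid-chain values are shown, rounded to 4 significant digits, on the page; all arithmetic carries exact precision from start to finish — a single rounding produces each reported result; derived quantities, which include the yield, totals, glass mass, five oxide percentages, ignition loss, are recomputed at exact precision, as given in the problem or the answer, from the weighed amounts per 500.0 t of glass.
Target oxide masses per 500.0 t melt:
  CaO: 7.236% × 500.0 = 36.18 t
  Li2O: 0.5196% × 500.0 = 2.598 t
  PbO: 7.170% × 500.0 = 35.85 t
  SiO2: 66.23% × 500.0 = 331.2 t
  Al2O3: 18.85% × 500.0 = 94.25 t
Verifying the oxide balance from the weights as reported, relative to the basis at hand (every target is met by its sum inside rounding margins):
  CaO: 65.53·0.5521 = 36.18 t (target 36.18 t)
  Li2O: 57.48·0.04520 = 2.598 t (target 2.598 t)
  PbO: 36.70·0.9768 = 35.85 t (target 35.85 t)
  SiO2: 57.48·0.7802 + 287.8·0.9949 = 331.2 t (target 331.2 t)
  Al2O3: 57.48·0.1645 + 287.8·0.003000 + 128.5·0.6530 = 94.23 t (target 94.25 t)
Glass-mass bookkeeping: the batch minus its LOI: 500.0 t (per-oxide target masses sum to 500.0 t; against the stated basis, 500.0 t — gaps are rounding artifacts).
Whole-batch sum: Σ batch = 576.0 t; the LOI term Σ batch·LOI equals 75.98 t; yield: glass divided by total = 86.81%.

Revised batch per 500.0 t melt:
  Red lead: 36.70 t
  Petalite: 57.48 t
  Quartz sand: 287.8 t
  Aragonite sand: 65.53 t
  Alumina hydrate: 128.5 t
Total batch = 576.0 t; LOI loss = 75.98 t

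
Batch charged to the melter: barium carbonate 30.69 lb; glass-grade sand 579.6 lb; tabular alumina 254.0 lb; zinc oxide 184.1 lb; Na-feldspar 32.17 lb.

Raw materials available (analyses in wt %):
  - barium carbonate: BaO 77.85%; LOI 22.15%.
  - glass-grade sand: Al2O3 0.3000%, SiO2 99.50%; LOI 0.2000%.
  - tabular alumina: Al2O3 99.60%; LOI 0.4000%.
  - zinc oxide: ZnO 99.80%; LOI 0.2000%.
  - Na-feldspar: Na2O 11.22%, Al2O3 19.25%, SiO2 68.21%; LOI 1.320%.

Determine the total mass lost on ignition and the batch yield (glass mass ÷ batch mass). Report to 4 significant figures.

Mid-chain values appear, rounded to four significant digits, within the worked lines. All internal work keeps exact precision at every stage — each reported figure undergoes a single rounding; derived quantities, including net glass mass, the five compositions, LOI, the yield, totals, are carried from the batch weights per 1071 lb of glass in full precision as set out in either problem or answer.
Each material's LOI contribution:
  barium carbonate: 30.69 × 0.2215 = 6.798 lb
  glass-grade sand: 579.6 × 0.002000 = 1.159 lb
  tabular alumina: 254.0 × 0.004000 = 1.016 lb
  zinc oxide: 184.1 × 0.002000 = 0.3682 lb
  Na-feldspar: 32.17 × 0.01320 = 0.4246 lb
Total LOI = 9.766 lb
Glass = batch − LOI = 1081 − 9.766 = 1071 lb

LOI loss = 9.766 lb; glass = 1071 lb; yield = 99.10%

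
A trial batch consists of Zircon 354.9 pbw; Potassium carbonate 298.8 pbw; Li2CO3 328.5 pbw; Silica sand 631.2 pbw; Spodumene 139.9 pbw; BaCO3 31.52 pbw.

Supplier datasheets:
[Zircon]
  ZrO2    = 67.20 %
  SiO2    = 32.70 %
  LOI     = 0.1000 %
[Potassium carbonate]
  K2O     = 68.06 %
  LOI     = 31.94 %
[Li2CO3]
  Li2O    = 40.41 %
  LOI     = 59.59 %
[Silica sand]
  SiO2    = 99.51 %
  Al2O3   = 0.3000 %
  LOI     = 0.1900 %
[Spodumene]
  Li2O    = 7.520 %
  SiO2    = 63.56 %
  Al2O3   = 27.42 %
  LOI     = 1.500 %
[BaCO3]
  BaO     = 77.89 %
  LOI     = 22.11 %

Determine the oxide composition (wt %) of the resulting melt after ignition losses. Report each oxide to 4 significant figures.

Glass mass = 1483 pbw (batch 1785 − LOI 301.8).
Composition: ZrO2 16.08%, Li2O 9.661%, SiO2 56.17%, K2O 13.71%, BaO 1.655%, Al2O3 2.714%

The intermediate values are printed rounded off to 4 significant digits at each printed step — the whole derivation keeps exact precision end to end; each reported figure is rounded once only. The derived quantities are rebuilt from the weighed amounts per 1483 pbw of glass in full float precision (the yield, glass mass, LOI, totals, the six compositions) exactly as shown in problem or answer.
Oxide-by-oxide delivered mass:
  ZrO2: 354.9·0.6720 = 238.5 pbw
  Li2O: 328.5·0.4041 + 139.9·0.07520 = 143.3 pbw
  SiO2: 354.9·0.3270 + 631.2·0.9951 + 139.9·0.6356 = 833.1 pbw
  K2O: 298.8·0.6806 = 203.4 pbw
  BaO: 31.52·0.7789 = 24.55 pbw
  Al2O3: 631.2·0.003000 + 139.9·0.2742 = 40.25 pbw
LOI: 354.9·0.001000 + 298.8·0.3194 + 328.5·0.5959 + 631.2·0.001900 + 139.9·0.01500 + 31.52·0.2211 = 301.8 pbw
Glass mass = batch − LOI = 1785 − 301.8 = 1483 pbw (matching Σ of the oxides)
percent by weight: oxide/glass ×100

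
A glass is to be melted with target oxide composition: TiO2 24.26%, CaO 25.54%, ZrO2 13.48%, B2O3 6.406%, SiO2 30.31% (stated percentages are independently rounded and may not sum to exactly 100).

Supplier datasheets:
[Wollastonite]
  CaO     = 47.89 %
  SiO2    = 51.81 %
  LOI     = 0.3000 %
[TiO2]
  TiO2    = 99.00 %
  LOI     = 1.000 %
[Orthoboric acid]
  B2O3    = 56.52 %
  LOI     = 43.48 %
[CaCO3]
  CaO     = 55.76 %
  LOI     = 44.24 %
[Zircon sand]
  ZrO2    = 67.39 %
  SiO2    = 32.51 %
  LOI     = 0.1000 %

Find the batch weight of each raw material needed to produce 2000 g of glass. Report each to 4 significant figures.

Batch per 2000 g glass:
  Wollastonite: 919.0 g
  TiO2: 490.1 g
  Orthoboric acid: 226.7 g
  CaCO3: 126.8 g
  Zircon sand: 400.1 g
Total batch = 2163 g; LOI loss = 162.7 g; yield = 92.48%

Each numeric step keeps exact precision at each step. Working values appear (rounded to four significant digits) when written out; each reported figure is rounded just once; the derived quantities (net glass mass, five oxide percentages, LOI, the totals, the yield) are computed starting from the weights for 2000 g of glass in exact precision exactly as printed in question or answer.
Target masses of each oxide per 2000 g glass:
  TiO2: 24.26% × 2000 = 485.2 g
  CaO: 25.54% × 2000 = 510.8 g
  ZrO2: 13.48% × 2000 = 269.6 g
  B2O3: 6.406% × 2000 = 128.1 g
  SiO2: 30.31% × 2000 = 606.2 g
A balance pass over the oxides, applying the batch weights above, for the quoted basis mass (sum by sum, the targets are met net of answer rounding effects):
  TiO2: 490.1·0.9900 = 485.2 g (target 485.2 g)
  CaO: 919.0·0.4789 + 126.8·0.5576 = 510.8 g (target 510.8 g)
  ZrO2: 400.1·0.6739 = 269.6 g (target 269.6 g)
  B2O3: 226.7·0.5652 = 128.1 g (target 128.1 g)
  SiO2: 919.0·0.5181 + 400.1·0.3251 = 606.2 g (target 606.2 g)
Glass-mass sanity pass: total batch − LOI = 2000 g (oxide target masses add up to 2000 g; with the basis standing at 2000 g — a pure rounding effect).
Batch total: Σ batch = 2163 g; the LOI term Σ batch·LOI equals 162.7 g; yield = glass ÷ total batch = 92.48%.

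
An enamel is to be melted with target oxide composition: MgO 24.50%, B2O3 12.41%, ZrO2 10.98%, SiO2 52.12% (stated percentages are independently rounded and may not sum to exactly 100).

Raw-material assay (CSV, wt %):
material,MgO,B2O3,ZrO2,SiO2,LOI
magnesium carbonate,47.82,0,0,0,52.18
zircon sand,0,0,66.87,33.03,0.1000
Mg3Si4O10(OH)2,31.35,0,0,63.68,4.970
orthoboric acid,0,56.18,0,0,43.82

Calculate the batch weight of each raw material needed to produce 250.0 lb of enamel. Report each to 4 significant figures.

Intermediates are displayed rounded to 4 significant figures — every computation keeps exact precision end to end; each reported number sees exactly one rounding; all derived quantities, which include four oxide percentages, the totals, glass mass, ignition loss, yield, are recomputed at full float precision, exactly as shown in question or answer, using the weight values at 250.0 lb of glass.
Oxide mass targets, per 250.0 lb enamel:
  MgO: 24.50% × 250.0 = 61.25 lb
  B2O3: 12.41% × 250.0 = 31.02 lb
  ZrO2: 10.98% × 250.0 = 27.45 lb
  SiO2: 52.12% × 250.0 = 130.3 lb
Balance tally, oxide-wise, working from each reported weight, per the basis as stated (sum by sum, the targets are met net of answer rounding effects):
  MgO: 7.900·0.4782 + 183.3·0.3135 = 61.24 lb (target 61.25 lb)
  B2O3: 55.22·0.5618 = 31.02 lb (target 31.02 lb)
  ZrO2: 41.05·0.6687 = 27.45 lb (target 27.45 lb)
  SiO2: 41.05·0.3303 + 183.3·0.6368 = 130.3 lb (target 130.3 lb)
Glass-mass closure: whole batch net of LOI = 250.0 lb (the targets, summed, come to 250.0 lb; the stated basis being 250.0 lb — any gap is answer rounding).
Batch grand total — Σ batch = 287.5 lb; LOI loss = Σ batch·LOI = 37.47 lb; yield, glass over the total, = 86.97%.

Batch per 250.0 lb enamel:
  magnesium carbonate: 7.900 lb
  zircon sand: 41.05 lb
  Mg3Si4O10(OH)2: 183.3 lb
  orthoboric acid: 55.22 lb
Total batch = 287.5 lb; LOI loss = 37.47 lb; yield = 86.97%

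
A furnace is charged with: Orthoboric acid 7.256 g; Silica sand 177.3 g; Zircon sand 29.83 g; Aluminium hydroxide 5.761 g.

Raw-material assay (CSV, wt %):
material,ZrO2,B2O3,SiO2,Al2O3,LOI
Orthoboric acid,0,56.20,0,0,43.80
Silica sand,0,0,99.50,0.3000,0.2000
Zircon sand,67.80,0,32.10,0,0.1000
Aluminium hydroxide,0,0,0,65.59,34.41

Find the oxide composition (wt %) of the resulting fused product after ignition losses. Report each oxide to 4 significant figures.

Glass mass = 214.6 g (batch 220.1 − LOI 5.545).
Composition: ZrO2 9.424%, B2O3 1.900%, SiO2 86.67%, Al2O3 2.009%

Each numeric step maintains exact precision through every step; mid-chain values are shown with 4-significant-figure rounding within the worked lines — a single rounding yields every reported number. Derived quantities, which include the four compositions, totals, yield, glass mass, LOI, are re-derived in exact precision, as given in problem or answer, from the weighed amounts per 214.6 g of glass.
Oxide-by-oxide delivered mass:
  ZrO2: 29.83·0.6780 = 20.22 g
  B2O3: 7.256·0.5620 = 4.078 g
  SiO2: 177.3·0.9950 + 29.83·0.3210 = 186.0 g
  Al2O3: 177.3·0.003000 + 5.761·0.6559 = 4.311 g
LOI: 7.256·0.4380 + 177.3·0.002000 + 29.83·0.001000 + 5.761·0.3441 = 5.545 g
The glass mass, total less LOI, = 220.1 − 5.545 = 214.6 g (the oxide masses sum to this)
wt %: oxide over glass, times 100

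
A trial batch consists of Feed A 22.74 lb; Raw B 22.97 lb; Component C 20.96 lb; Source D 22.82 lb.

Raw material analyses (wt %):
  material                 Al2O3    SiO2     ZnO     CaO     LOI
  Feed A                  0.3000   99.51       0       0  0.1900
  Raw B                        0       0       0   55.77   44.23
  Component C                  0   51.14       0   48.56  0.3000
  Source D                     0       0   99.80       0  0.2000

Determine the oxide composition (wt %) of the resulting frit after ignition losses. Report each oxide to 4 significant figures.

Glass mass = 79.18 lb (batch 89.49 − LOI 10.31).
Composition: Al2O3 0.08616%, SiO2 42.12%, ZnO 28.76%, CaO 29.03%

In-progress results appear rounded to four significant figures across the worked steps — the working math keeps full float precision in all steps. A single rounding produces every reported figure. Derived quantities (the totals, the yield, ignition loss, four oxide percentages, glass mass) are rebuilt at full precision using the weight values at 79.18 lb of glass as given in the question or the answer.
Oxide masses out of the charge:
  Al2O3: 22.74·0.003000 = 0.06822 lb
  SiO2: 22.74·0.9951 + 20.96·0.5114 = 33.35 lb
  ZnO: 22.82·0.9980 = 22.77 lb
  CaO: 22.97·0.5577 + 20.96·0.4856 = 22.99 lb
LOI: 22.74·0.001900 + 22.97·0.4423 + 20.96·0.003000 + 22.82·0.002000 = 10.31 lb
Resulting glass, batch − LOI: 89.49 − 10.31 = 79.18 lb (= the summed oxide contributions)
oxide / glass × 100 gives the wt %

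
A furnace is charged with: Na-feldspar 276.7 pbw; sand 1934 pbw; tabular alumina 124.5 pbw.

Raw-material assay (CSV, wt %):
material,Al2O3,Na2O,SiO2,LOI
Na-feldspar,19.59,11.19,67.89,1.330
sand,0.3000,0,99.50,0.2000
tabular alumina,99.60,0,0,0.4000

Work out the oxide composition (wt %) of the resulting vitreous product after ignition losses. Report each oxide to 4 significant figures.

Glass mass = 2327 pbw (batch 2335 − LOI 8.046).
Composition: Al2O3 7.907%, Na2O 1.330%, SiO2 90.76%

Each numeric step carries full float precision at every stage. Values along the way appear (rounded to 4 significant figures) in the printout — exactly one rounding goes into every reported result; all derived quantities, including the three compositions, yield, totals, glass mass, ignition loss, are recomputed using the weight values for 2327 pbw of glass in exact precision as written in the problem or the answer.
Mass of each oxide from the mix:
  Al2O3: 276.7·0.1959 + 1934·0.003000 + 124.5·0.9960 = 184.0 pbw
  Na2O: 276.7·0.1119 = 30.96 pbw
  SiO2: 276.7·0.6789 + 1934·0.9950 = 2112 pbw
LOI: 276.7·0.01330 + 1934·0.002000 + 124.5·0.004000 = 8.046 pbw
The glass mass, total less LOI, = 2335 − 8.046 = 2327 pbw (= the summed oxide contributions)
wt % = oxide mass / glass mass × 100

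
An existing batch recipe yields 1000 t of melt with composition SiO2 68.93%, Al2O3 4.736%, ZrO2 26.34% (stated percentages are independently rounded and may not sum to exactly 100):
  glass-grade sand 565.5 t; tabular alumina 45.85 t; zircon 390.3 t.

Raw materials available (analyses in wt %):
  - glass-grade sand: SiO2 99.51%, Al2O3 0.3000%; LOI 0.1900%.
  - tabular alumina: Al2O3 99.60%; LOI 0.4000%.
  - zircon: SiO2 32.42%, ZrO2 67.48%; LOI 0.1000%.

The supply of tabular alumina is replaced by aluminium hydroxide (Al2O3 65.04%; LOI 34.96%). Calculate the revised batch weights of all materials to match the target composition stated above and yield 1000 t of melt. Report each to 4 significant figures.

Revised batch per 1000 t melt:
  glass-grade sand: 565.5 t
  aluminium hydroxide: 70.21 t
  zircon: 390.3 t
Total batch = 1026 t; LOI loss = 26.01 t

All arithmetic holds exact precision in every operation; values along the way are shown (rounded to 4 significant digits) when written out. Each reported result undergoes a single rounding — all derived quantities are computed in exact precision (three oxide percentages, ignition loss, glass mass, the totals, yield) using the weight values for 1000 t of glass as they appear in the problem or the answer.
The oxide mass targets at 1000 t melt:
  SiO2: 68.93% × 1000 = 689.3 t
  Al2O3: 4.736% × 1000 = 47.36 t
  ZrO2: 26.34% × 1000 = 263.4 t
Checking each oxide sum from the weights as reported, per the basis as stated (delivered sums recover each target inside rounding margins):
  SiO2: 565.5·0.9951 + 390.3·0.3242 = 689.3 t (target 689.3 t)
  Al2O3: 565.5·0.003000 + 70.21·0.6504 = 47.36 t (target 47.36 t)
  ZrO2: 390.3·0.6748 = 263.4 t (target 263.4 t)
Glass-mass bookkeeping: whole batch net of LOI = 1000 t (targets for the oxides total 1000 t; against the stated basis, 1000 t — a pure rounding effect).
Batch grand total — Σ batch = 1026 t; LOI loss = Σ batch·LOI = 26.01 t; yield: glass divided by total = 97.46%.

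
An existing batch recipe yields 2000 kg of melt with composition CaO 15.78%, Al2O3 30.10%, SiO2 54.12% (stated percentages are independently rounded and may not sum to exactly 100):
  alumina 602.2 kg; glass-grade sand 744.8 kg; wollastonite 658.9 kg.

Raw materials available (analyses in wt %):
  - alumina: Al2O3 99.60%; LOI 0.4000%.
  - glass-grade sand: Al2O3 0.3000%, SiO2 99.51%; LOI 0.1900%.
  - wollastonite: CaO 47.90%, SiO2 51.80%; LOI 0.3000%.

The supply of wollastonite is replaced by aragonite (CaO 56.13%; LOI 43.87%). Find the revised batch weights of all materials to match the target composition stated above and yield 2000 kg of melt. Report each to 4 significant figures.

Each numeric step keeps full float precision through every step — the intermediate values are printed, with 4-significant-figure rounding, between the steps; exactly one rounding lands on every reported value. All derived quantities (the three compositions, ignition loss, totals, net glass mass, yield) are carried at full precision from the batch weights at 2000 kg of glass as written in either problem or answer.
Oxide mass targets, per 2000 kg melt:
  CaO: 15.78% × 2000 = 315.6 kg
  Al2O3: 30.10% × 2000 = 602.0 kg
  SiO2: 54.12% × 2000 = 1082 kg
A balance pass over the oxides, using the reported weights, under the basis named above (every target is met by its sum exact up to rounding of places):
  CaO: 562.3·0.5613 = 315.6 kg (target 315.6 kg)
  Al2O3: 601.1·0.9960 + 1088·0.003000 = 602.0 kg (target 602.0 kg)
  SiO2: 1088·0.9951 = 1083 kg (target 1082 kg)
Glass mass check: total batch − LOI = 2000 kg (targets for the oxides total 2000 kg; versus the stated basis of 2000 kg — rounding explains the deltas).
Whole-batch sum: Σ batch = 2251 kg; Σ batch·LOI gives LOI loss = 251.2 kg; glass ÷ batch gives a yield of 88.84%.

Revised batch per 2000 kg melt:
  alumina: 601.1 kg
  glass-grade sand: 1088 kg
  aragonite: 562.3 kg
Total batch = 2251 kg; LOI loss = 251.2 kg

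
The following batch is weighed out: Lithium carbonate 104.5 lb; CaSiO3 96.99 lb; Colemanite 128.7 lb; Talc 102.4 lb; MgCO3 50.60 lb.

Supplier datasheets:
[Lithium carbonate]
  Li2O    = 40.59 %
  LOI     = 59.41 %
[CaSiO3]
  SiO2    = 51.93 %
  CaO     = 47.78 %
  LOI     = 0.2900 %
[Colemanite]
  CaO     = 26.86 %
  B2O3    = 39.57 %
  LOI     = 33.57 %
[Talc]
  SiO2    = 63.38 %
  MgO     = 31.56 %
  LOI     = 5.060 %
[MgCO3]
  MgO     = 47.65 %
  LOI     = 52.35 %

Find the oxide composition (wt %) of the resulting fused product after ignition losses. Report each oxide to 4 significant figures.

Rounding to four significant digits extends to each mid-chain value as displayed. The working math carries full precision in all steps; a single rounding produces every reported figure. All derived quantities, which include yield, net glass mass, the five compositions, LOI, totals, are computed in full precision, as written in the problem or answer text, from the weighed amounts on 346.0 lb of glass.
Per-oxide mass from batch:
  SiO2: 96.99·0.5193 + 102.4·0.6338 = 115.3 lb
  CaO: 96.99·0.4778 + 128.7·0.2686 = 80.91 lb
  MgO: 102.4·0.3156 + 50.60·0.4765 = 56.43 lb
  B2O3: 128.7·0.3957 = 50.93 lb
  Li2O: 104.5·0.4059 = 42.42 lb
LOI: 104.5·0.5941 + 96.99·0.002900 + 128.7·0.3357 + 102.4·0.05060 + 50.60·0.5235 = 137.2 lb
The glass mass, total less LOI, = 483.2 − 137.2 = 346.0 lb (matching Σ of the oxides)
each oxide over glass, ×100, is wt %

Glass mass = 346.0 lb (batch 483.2 − LOI 137.2).
Composition: SiO2 33.32%, CaO 23.39%, MgO 16.31%, B2O3 14.72%, Li2O 12.26%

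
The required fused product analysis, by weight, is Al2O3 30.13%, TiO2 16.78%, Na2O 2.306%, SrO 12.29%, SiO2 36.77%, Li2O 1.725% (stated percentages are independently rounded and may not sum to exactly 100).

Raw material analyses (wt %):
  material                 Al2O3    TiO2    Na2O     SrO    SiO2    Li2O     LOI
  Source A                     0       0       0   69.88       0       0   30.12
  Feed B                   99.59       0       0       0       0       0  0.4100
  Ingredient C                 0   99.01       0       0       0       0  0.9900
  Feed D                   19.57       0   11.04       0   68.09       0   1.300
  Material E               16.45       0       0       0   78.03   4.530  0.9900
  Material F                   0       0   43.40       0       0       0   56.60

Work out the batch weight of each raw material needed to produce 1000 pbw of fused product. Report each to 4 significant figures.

Batch per 1000 pbw fused product:
  Source A: 175.9 pbw
  Feed B: 219.3 pbw
  Ingredient C: 169.5 pbw
  Feed D: 103.6 pbw
  Material E: 380.8 pbw
  Material F: 26.77 pbw
Total batch = 1076 pbw; LOI loss = 75.83 pbw; yield = 92.95%

In-progress results are displayed (rounded to four significant figures) alongside each step. Exact precision is kept in every operation — every reported number is rounded only once; the derived quantities (glass mass, the totals, the yield, the six compositions, ignition loss) are carried in exact precision using the weight values per 1000 pbw of glass as quoted within the problem or the answer.
Per-oxide target masses for 1000 pbw fused product:
  Al2O3: 30.13% × 1000 = 301.3 pbw
  TiO2: 16.78% × 1000 = 167.8 pbw
  Na2O: 2.306% × 1000 = 23.06 pbw
  SrO: 12.29% × 1000 = 122.9 pbw
  SiO2: 36.77% × 1000 = 367.7 pbw
  Li2O: 1.725% × 1000 = 17.25 pbw
Sums-versus-targets review applying the batch weights above, against the basis in use (sums match the target masses once rounding is allowed for):
  Al2O3: 219.3·0.9959 + 103.6·0.1957 + 380.8·0.1645 = 301.3 pbw (target 301.3 pbw)
  TiO2: 169.5·0.9901 = 167.8 pbw (target 167.8 pbw)
  Na2O: 103.6·0.1104 + 26.77·0.4340 = 23.06 pbw (target 23.06 pbw)
  SrO: 175.9·0.6988 = 122.9 pbw (target 122.9 pbw)
  SiO2: 103.6·0.6809 + 380.8·0.7803 = 367.7 pbw (target 367.7 pbw)
  Li2O: 380.8·0.04530 = 17.25 pbw (target 17.25 pbw)
Glass mass check: batch total minus LOI = 1000 pbw (targets for the oxides total 1000 pbw; with the basis standing at 1000 pbw — a pure rounding effect).
Adding the batch up: Σ batch = 1076 pbw; Σ batch·LOI gives LOI loss = 75.83 pbw; glass ÷ batch gives a yield of 92.95%.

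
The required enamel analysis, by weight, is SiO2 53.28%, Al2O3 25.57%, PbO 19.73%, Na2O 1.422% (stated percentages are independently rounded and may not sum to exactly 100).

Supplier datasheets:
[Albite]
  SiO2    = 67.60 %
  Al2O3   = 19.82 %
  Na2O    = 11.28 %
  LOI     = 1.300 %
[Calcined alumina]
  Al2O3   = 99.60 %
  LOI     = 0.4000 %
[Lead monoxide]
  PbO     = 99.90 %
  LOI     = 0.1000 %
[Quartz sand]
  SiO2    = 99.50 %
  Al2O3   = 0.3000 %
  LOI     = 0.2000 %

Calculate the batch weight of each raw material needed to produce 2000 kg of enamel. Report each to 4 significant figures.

Batch per 2000 kg enamel:
  Albite: 252.1 kg
  Calcined alumina: 460.6 kg
  Lead monoxide: 395.0 kg
  Quartz sand: 899.7 kg
Total batch = 2007 kg; LOI loss = 7.314 kg; yield = 99.64%

Intermediates are shown rounded to four significant figures alongside each step; all internal work keeps full precision through the solve — every reported number is rounded just once. All derived quantities, including the yield, four oxide percentages, net glass mass, the totals, LOI, are recomputed from the weighed amounts for 2000 kg of glass in exact precision as given in question or answer.
The oxide mass targets at 2000 kg enamel:
  SiO2: 53.28% × 2000 = 1066 kg
  Al2O3: 25.57% × 2000 = 511.4 kg
  PbO: 19.73% × 2000 = 394.6 kg
  Na2O: 1.422% × 2000 = 28.44 kg
Oxide-by-oxide audit working from each reported weight, for the quoted basis mass (target by target, the sums agree within answer rounding):
  SiO2: 252.1·0.6760 + 899.7·0.9950 = 1066 kg (target 1066 kg)
  Al2O3: 252.1·0.1982 + 460.6·0.9960 + 899.7·0.003000 = 511.4 kg (target 511.4 kg)
  PbO: 395.0·0.9990 = 394.6 kg (target 394.6 kg)
  Na2O: 252.1·0.1128 = 28.44 kg (target 28.44 kg)
Glass mass check: total charge less LOI = 2000 kg (per-oxide target masses sum to 2000 kg; stated basis 2000 kg — any gap is answer rounding).
Adding the batch up: Σ batch = 2007 kg; the LOI term Σ batch·LOI equals 7.314 kg; yield: glass divided by total = 99.64%.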